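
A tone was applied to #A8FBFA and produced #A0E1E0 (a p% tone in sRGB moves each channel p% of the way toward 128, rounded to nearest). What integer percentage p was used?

21%

#A8FBFA is rgb(168, 251, 250); #A0E1E0 is rgb(160, 225, 224).
On the G channel (widest range): 225 ≈ 251 + (p/100)(128 − 251), so p ≈ 100×(225 − 251)/(128 − 251) = -2600/-123 = 21.14.
p = 21 reproduces all three channels after rounding.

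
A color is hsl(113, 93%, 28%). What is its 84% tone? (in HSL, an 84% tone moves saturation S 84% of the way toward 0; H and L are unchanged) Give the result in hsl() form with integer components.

S moves 84% from 93 toward 0: 93 − 78.12 = 14.88 → 15.
H and L are unchanged.

hsl(113, 15%, 28%)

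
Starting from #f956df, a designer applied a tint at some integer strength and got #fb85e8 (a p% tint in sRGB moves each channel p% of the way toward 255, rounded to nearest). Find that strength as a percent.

#f956df is rgb(249, 86, 223); #fb85e8 is rgb(251, 133, 232).
On the G channel (widest range): 133 ≈ 86 + (p/100)(255 − 86), so p ≈ 100×(133 − 86)/(255 − 86) = 4700/169 = 27.81.
p = 28 reproduces all three channels after rounding.

28%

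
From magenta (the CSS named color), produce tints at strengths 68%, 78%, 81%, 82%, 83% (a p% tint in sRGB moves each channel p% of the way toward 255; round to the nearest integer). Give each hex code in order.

#ffadff, #ffc7ff, #ffcfff, #ffd1ff, #ffd4ff

CSS magenta is rgb(255, 0, 255).
68%: (255→255, 0 + 173.4 = 173.4→173, 255→255) → #ffadff
78%: (255→255, 0 + 198.9 = 198.9→199, 255→255) → #ffc7ff
81%: (255→255, 0 + 206.55 = 206.55→207, 255→255) → #ffcfff
82%: (255→255, 0 + 209.1 = 209.1→209, 255→255) → #ffd1ff
83%: (255→255, 0 + 211.65 = 211.65→212, 255→255) → #ffd4ff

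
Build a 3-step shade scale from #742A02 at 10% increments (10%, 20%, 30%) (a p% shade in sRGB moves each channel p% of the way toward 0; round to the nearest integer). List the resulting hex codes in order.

#682602, #5D2202, #511D01

#742A02 is rgb(116, 42, 2).
10%: (116 − 11.6 = 104.4→104, 42 − 4.2 = 37.8→38, 2→2) → #682602
20%: (116 − 23.2 = 92.8→93, 42 − 8.4 = 33.6→34, 2→2) → #5D2202
30%: (116 − 34.8 = 81.2→81, 42 − 12.6 = 29.4→29, 2 − 0.6 = 1.4→1) → #511D01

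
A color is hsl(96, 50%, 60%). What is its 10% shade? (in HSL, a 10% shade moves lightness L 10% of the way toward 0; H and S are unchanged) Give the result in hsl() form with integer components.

hsl(96, 50%, 54%)

L moves 10% from 60 toward 0: 60 − 6 = 54 → 54.
H and S are unchanged.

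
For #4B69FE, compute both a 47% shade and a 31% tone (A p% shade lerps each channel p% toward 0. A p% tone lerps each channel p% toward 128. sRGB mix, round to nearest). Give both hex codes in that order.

#4B69FE is rgb(75, 105, 254).
47% shade:
  R: 75 − 35.25 = 39.75 → 40
  G: 105 − 49.35 = 55.65 → 56
  B: 254 − 119.38 = 134.62 → 135
  → #283887
31% tone:
  R: 75 + 0.31×(128−75) = 75 + 16.43 = 91.43 → 91
  G: 105 + 0.31×(128−105) = 105 + 7.13 = 112.13 → 112
  B: 254 + 0.31×(128−254) = 254 − 39.06 = 214.94 → 215
  → #5B70D7

#283887, #5B70D7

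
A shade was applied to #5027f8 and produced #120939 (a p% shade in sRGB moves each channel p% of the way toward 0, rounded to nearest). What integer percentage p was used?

77%

#5027f8 is rgb(80, 39, 248); #120939 is rgb(18, 9, 57).
On the B channel (widest range): 57 ≈ 248 + (p/100)(0 − 248), so p ≈ 100×(57 − 248)/(0 − 248) = -19100/-248 = 77.02.
p = 77 reproduces all three channels after rounding.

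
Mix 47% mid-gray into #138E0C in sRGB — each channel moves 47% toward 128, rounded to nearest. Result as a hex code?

#138E0C is rgb(19, 142, 12).
A 47% tone moves each channel 47% toward 128:
  R: 19 + 0.47×(128−19) = 19 + 51.23 = 70.23 → 70
  G: 142 − 6.58 = 135.42 → 135
  B: 12 + 54.52 = 66.52 → 67
rgb(70, 135, 67) = #468743.

#468743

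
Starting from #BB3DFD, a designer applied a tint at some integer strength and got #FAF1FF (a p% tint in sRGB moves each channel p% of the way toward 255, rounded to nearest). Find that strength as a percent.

93%

#BB3DFD is rgb(187, 61, 253); #FAF1FF is rgb(250, 241, 255).
On the G channel (widest range): 241 ≈ 61 + (p/100)(255 − 61), so p ≈ 100×(241 − 61)/(255 − 61) = 18000/194 = 92.78.
p = 93 reproduces all three channels after rounding.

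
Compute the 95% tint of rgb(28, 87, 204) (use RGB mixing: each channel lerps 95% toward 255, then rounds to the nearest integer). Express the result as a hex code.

A 95% tint moves each channel 95% toward 255:
  R: 28 + 215.65 = 243.65 → 244
  G: 87 + 0.95×(255−87) = 87 + 159.6 = 246.6 → 247
  B: 204 + 0.95×(255−204) = 204 + 48.45 = 252.45 → 252
rgb(244, 247, 252) = #F4F7FC.

#F4F7FC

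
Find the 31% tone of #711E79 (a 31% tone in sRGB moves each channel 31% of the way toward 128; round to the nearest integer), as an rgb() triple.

#711E79 is rgb(113, 30, 121).
Per channel, c → c + 0.31(128 − c):
  R: 113 + 4.65 = 117.65 → 118
  G: 30 + 0.31×(128−30) = 30 + 30.38 = 60.38 → 60
  B: 121 + 0.31×(128−121) = 121 + 2.17 = 123.17 → 123

rgb(118, 60, 123)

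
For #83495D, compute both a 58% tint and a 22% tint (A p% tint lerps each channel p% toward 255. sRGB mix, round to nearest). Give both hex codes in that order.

#CBB3BB, #9E7181

#83495D is rgb(131, 73, 93).
58% tint:
  R: 131 + 0.58×(255−131) = 131 + 71.92 = 202.92 → 203
  G: 73 + 105.56 = 178.56 → 179
  B: 93 + 93.96 = 186.96 → 187
  → #CBB3BB
22% tint:
  R: 131 + 0.22×(255−131) = 131 + 27.28 = 158.28 → 158
  G: 73 + 0.22×(255−73) = 73 + 40.04 = 113.04 → 113
  B: 93 + 35.64 = 128.64 → 129
  → #9E7181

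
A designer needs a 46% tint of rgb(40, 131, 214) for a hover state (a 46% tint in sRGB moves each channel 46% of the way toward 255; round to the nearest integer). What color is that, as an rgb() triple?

rgb(139, 188, 233)

Lerp each channel 46% toward 255:
  R: 40 + 98.9 = 138.9 → 139
  G: 131 + 0.46×(255−131) = 131 + 57.04 = 188.04 → 188
  B: 214 + 0.46×(255−214) = 214 + 18.86 = 232.86 → 233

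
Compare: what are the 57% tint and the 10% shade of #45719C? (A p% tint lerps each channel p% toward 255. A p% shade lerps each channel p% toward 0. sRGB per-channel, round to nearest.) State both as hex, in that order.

#AFC2D4, #3E668C

#45719C is rgb(69, 113, 156).
57% tint:
  R: 69 + 0.57×(255−69) = 69 + 106.02 = 175.02 → 175
  G: 113 + 80.94 = 193.94 → 194
  B: 156 + 0.57×(255−156) = 156 + 56.43 = 212.43 → 212
  → #AFC2D4
10% shade:
  R: 69 + 0.1×(0−69) = 69 − 6.9 = 62.1 → 62
  G: 113 + 0.1×(0−113) = 113 − 11.3 = 101.7 → 102
  B: 156 + 0.1×(0−156) = 156 − 15.6 = 140.4 → 140
  → #3E668C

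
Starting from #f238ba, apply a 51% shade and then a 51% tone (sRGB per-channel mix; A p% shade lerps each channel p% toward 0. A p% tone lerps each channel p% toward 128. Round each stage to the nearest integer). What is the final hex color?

#f238ba is rgb(242, 56, 186).
Per channel, c → c + 0.51(0 − c):
  R: 242 + 0.51×(0−242) = 242 − 123.42 = 118.58 → 119
  G: 56 + 0.51×(0−56) = 56 − 28.56 = 27.44 → 27
  B: 186 − 94.86 = 91.14 → 91
After the shade: rgb(119, 27, 91) = #771b5b.
A 51% tone moves each channel 51% toward 128:
  R: 119 + 0.51×(128−119) = 119 + 4.59 = 123.59 → 124
  G: 27 + 0.51×(128−27) = 27 + 51.51 = 78.51 → 79
  B: 91 + 18.87 = 109.87 → 110
rgb(124, 79, 110) = #7c4f6e.

#7c4f6e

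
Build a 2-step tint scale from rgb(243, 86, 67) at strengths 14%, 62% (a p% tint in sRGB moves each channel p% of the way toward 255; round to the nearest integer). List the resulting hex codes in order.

14%: (243 + 1.68 = 244.68→245, 86 + 23.66 = 109.66→110, 67 + 26.32 = 93.32→93) → #F56E5D
62%: (243 + 7.44 = 250.44→250, 86 + 104.78 = 190.78→191, 67 + 116.56 = 183.56→184) → #FABFB8

#F56E5D, #FABFB8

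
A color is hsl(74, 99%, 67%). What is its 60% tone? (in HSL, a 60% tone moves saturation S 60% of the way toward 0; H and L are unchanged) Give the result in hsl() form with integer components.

S moves 60% from 99 toward 0: 99 − 59.4 = 39.6 → 40.
H and L are unchanged.

hsl(74, 40%, 67%)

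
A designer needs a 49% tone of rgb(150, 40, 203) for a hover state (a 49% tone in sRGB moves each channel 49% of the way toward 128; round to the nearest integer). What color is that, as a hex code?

#8b53a6

Lerp each channel 49% toward 128:
  R: 150 − 10.78 = 139.22 → 139
  G: 40 + 0.49×(128−40) = 40 + 43.12 = 83.12 → 83
  B: 203 − 36.75 = 166.25 → 166
rgb(139, 83, 166) = #8b53a6.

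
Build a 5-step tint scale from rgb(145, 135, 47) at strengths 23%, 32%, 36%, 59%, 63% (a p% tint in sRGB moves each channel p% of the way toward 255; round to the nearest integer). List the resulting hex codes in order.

#AAA35F, #B4AD72, #B9B27A, #D2CEAA, #D6D3B2

23%: (145 + 25.3 = 170.3→170, 135 + 27.6 = 162.6→163, 47 + 47.84 = 94.84→95) → #AAA35F
32%: (145 + 35.2 = 180.2→180, 135 + 38.4 = 173.4→173, 47 + 66.56 = 113.56→114) → #B4AD72
36%: (145 + 39.6 = 184.6→185, 135 + 43.2 = 178.2→178, 47 + 74.88 = 121.88→122) → #B9B27A
59%: (145 + 64.9 = 209.9→210, 135 + 70.8 = 205.8→206, 47 + 122.72 = 169.72→170) → #D2CEAA
63%: (145 + 69.3 = 214.3→214, 135 + 75.6 = 210.6→211, 47 + 131.04 = 178.04→178) → #D6D3B2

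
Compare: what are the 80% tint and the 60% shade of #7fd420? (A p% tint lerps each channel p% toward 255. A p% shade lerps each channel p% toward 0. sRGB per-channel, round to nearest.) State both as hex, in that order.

#7fd420 is rgb(127, 212, 32).
80% tint:
  R: 127 + 102.4 = 229.4 → 229
  G: 212 + 34.4 = 246.4 → 246
  B: 32 + 178.4 = 210.4 → 210
  → #e5f6d2
60% shade:
  R: 127 − 76.2 = 50.8 → 51
  G: 212 + 0.6×(0−212) = 212 − 127.2 = 84.8 → 85
  B: 32 − 19.2 = 12.8 → 13
  → #33550d

#e5f6d2, #33550d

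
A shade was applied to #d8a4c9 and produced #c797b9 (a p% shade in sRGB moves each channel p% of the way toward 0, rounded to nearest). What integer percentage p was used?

#d8a4c9 is rgb(216, 164, 201); #c797b9 is rgb(199, 151, 185).
On the R channel (widest range): 199 ≈ 216 + (p/100)(0 − 216), so p ≈ 100×(199 − 216)/(0 − 216) = -1700/-216 = 7.87.
p = 8 reproduces all three channels after rounding.

8%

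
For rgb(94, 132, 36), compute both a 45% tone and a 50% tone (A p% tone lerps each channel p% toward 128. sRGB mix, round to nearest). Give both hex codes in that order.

45% tone:
  R: 94 + 15.3 = 109.3 → 109
  G: 132 + 0.45×(128−132) = 132 − 1.8 = 130.2 → 130
  B: 36 + 0.45×(128−36) = 36 + 41.4 = 77.4 → 77
  → #6D824D
50% tone:
  R: 94 + 0.5×(128−94) = 94 + 17 = 111 → 111
  G: 132 + 0.5×(128−132) = 132 − 2 = 130 → 130
  B: 36 + 0.5×(128−36) = 36 + 46 = 82 → 82
  → #6F8252

#6D824D, #6F8252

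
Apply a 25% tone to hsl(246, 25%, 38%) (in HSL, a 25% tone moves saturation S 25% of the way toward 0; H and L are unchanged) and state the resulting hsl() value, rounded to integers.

S moves 25% from 25 toward 0: 25 − 6.25 = 18.75 → 19.
H and L are unchanged.

hsl(246, 19%, 38%)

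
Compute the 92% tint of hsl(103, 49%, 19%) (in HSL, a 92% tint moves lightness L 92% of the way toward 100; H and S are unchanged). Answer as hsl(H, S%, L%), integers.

L moves 92% from 19 toward 100: 19 + 74.52 = 93.52 → 94.
H and S are unchanged.

hsl(103, 49%, 94%)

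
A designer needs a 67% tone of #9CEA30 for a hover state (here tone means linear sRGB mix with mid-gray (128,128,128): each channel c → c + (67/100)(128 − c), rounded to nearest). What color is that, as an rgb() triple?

#9CEA30 is rgb(156, 234, 48).
Lerp each channel 67% toward 128:
  R: 156 + 0.67×(128−156) = 156 − 18.76 = 137.24 → 137
  G: 234 + 0.67×(128−234) = 234 − 71.02 = 162.98 → 163
  B: 48 + 0.67×(128−48) = 48 + 53.6 = 101.6 → 102

rgb(137, 163, 102)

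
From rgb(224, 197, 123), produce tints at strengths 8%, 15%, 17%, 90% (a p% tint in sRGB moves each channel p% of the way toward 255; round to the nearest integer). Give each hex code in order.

8%: (224 + 2.48 = 226.48→226, 197 + 4.64 = 201.64→202, 123 + 10.56 = 133.56→134) → #E2CA86
15%: (224 + 4.65 = 228.65→229, 197 + 8.7 = 205.7→206, 123 + 19.8 = 142.8→143) → #E5CE8F
17%: (224 + 5.27 = 229.27→229, 197 + 9.86 = 206.86→207, 123 + 22.44 = 145.44→145) → #E5CF91
90%: (224 + 27.9 = 251.9→252, 197 + 52.2 = 249.2→249, 123 + 118.8 = 241.8→242) → #FCF9F2

#E2CA86, #E5CE8F, #E5CF91, #FCF9F2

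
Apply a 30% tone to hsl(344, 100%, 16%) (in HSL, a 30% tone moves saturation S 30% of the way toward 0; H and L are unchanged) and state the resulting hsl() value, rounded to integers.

S moves 30% from 100 toward 0: 100 − 30 = 70 → 70.
H and L are unchanged.

hsl(344, 70%, 16%)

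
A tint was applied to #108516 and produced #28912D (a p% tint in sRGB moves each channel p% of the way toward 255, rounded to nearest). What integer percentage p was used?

10%

#108516 is rgb(16, 133, 22); #28912D is rgb(40, 145, 45).
On the R channel (widest range): 40 ≈ 16 + (p/100)(255 − 16), so p ≈ 100×(40 − 16)/(255 − 16) = 2400/239 = 10.04.
p = 10 reproduces all three channels after rounding.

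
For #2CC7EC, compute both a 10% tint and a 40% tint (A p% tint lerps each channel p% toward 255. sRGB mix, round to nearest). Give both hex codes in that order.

#2CC7EC is rgb(44, 199, 236).
10% tint:
  R: 44 + 21.1 = 65.1 → 65
  G: 199 + 0.1×(255−199) = 199 + 5.6 = 204.6 → 205
  B: 236 + 0.1×(255−236) = 236 + 1.9 = 237.9 → 238
  → #41CDEE
40% tint:
  R: 44 + 84.4 = 128.4 → 128
  G: 199 + 0.4×(255−199) = 199 + 22.4 = 221.4 → 221
  B: 236 + 7.6 = 243.6 → 244
  → #80DDF4

#41CDEE, #80DDF4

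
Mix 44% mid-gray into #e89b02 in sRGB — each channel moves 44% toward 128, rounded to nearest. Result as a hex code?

#ba8f39

#e89b02 is rgb(232, 155, 2).
A 44% tone moves each channel 44% toward 128:
  R: 232 + 0.44×(128−232) = 232 − 45.76 = 186.24 → 186
  G: 155 + 0.44×(128−155) = 155 − 11.88 = 143.12 → 143
  B: 2 + 0.44×(128−2) = 2 + 55.44 = 57.44 → 57
rgb(186, 143, 57) = #ba8f39.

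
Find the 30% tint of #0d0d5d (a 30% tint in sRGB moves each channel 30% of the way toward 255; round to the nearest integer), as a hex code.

#0d0d5d is rgb(13, 13, 93).
Lerp each channel 30% toward 255:
  R: 13 + 0.3×(255−13) = 13 + 72.6 = 85.6 → 86
  G: 13 + 0.3×(255−13) = 13 + 72.6 = 85.6 → 86
  B: 93 + 0.3×(255−93) = 93 + 48.6 = 141.6 → 142
rgb(86, 86, 142) = #56568e.

#56568e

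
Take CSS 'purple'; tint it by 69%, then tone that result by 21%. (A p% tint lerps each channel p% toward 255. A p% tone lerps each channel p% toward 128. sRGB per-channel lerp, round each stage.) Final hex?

#C6A6C6

CSS purple is rgb(128, 0, 128).
Per channel, c → c + 0.69(255 − c):
  R: 128 + 0.69×(255−128) = 128 + 87.63 = 215.63 → 216
  G: 0 + 0.69×(255−0) = 0 + 175.95 = 175.95 → 176
  B: 128 + 87.63 = 215.63 → 216
After the tint: rgb(216, 176, 216) = #D8B0D8.
A 21% tone moves each channel 21% toward 128:
  R: 216 − 18.48 = 197.52 → 198
  G: 176 − 10.08 = 165.92 → 166
  B: 216 + 0.21×(128−216) = 216 − 18.48 = 197.52 → 198
rgb(198, 166, 198) = #C6A6C6.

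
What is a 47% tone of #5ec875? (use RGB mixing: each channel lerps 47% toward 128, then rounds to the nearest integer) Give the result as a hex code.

#6ea67a

#5ec875 is rgb(94, 200, 117).
A 47% tone moves each channel 47% toward 128:
  R: 94 + 0.47×(128−94) = 94 + 15.98 = 109.98 → 110
  G: 200 + 0.47×(128−200) = 200 − 33.84 = 166.16 → 166
  B: 117 + 5.17 = 122.17 → 122
rgb(110, 166, 122) = #6ea67a.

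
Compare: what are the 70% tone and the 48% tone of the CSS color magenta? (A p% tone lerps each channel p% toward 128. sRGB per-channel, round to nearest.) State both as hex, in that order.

CSS magenta is rgb(255, 0, 255).
70% tone:
  R: 255 − 88.9 = 166.1 → 166
  G: 0 + 89.6 = 89.6 → 90
  B: 255 + 0.7×(128−255) = 255 − 88.9 = 166.1 → 166
  → #A65AA6
48% tone:
  R: 255 + 0.48×(128−255) = 255 − 60.96 = 194.04 → 194
  G: 0 + 61.44 = 61.44 → 61
  B: 255 − 60.96 = 194.04 → 194
  → #C23DC2

#A65AA6, #C23DC2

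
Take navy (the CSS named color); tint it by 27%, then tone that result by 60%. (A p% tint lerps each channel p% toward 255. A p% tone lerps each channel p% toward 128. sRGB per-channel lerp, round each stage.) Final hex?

#68688e

CSS navy is rgb(0, 0, 128).
A 27% tint moves each channel 27% toward 255:
  R: 0 + 0.27×(255−0) = 0 + 68.85 = 68.85 → 69
  G: 0 + 0.27×(255−0) = 0 + 68.85 = 68.85 → 69
  B: 128 + 0.27×(255−128) = 128 + 34.29 = 162.29 → 162
After the tint: rgb(69, 69, 162) = #4545a2.
Per channel, c → c + 0.6(128 − c):
  R: 69 + 35.4 = 104.4 → 104
  G: 69 + 35.4 = 104.4 → 104
  B: 162 + 0.6×(128−162) = 162 − 20.4 = 141.6 → 142
rgb(104, 104, 142) = #68688e.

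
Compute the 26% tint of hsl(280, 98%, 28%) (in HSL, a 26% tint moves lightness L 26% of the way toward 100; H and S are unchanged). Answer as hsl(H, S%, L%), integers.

hsl(280, 98%, 47%)

L moves 26% from 28 toward 100: 28 + 18.72 = 46.72 → 47.
H and S are unchanged.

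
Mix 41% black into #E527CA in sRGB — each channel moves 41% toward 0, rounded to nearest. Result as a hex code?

#E527CA is rgb(229, 39, 202).
Lerp each channel 41% toward 0:
  R: 229 + 0.41×(0−229) = 229 − 93.89 = 135.11 → 135
  G: 39 + 0.41×(0−39) = 39 − 15.99 = 23.01 → 23
  B: 202 − 82.82 = 119.18 → 119
rgb(135, 23, 119) = #871777.

#871777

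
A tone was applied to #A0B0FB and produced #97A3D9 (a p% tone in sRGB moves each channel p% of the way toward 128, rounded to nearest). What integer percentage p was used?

#A0B0FB is rgb(160, 176, 251); #97A3D9 is rgb(151, 163, 217).
On the B channel (widest range): 217 ≈ 251 + (p/100)(128 − 251), so p ≈ 100×(217 − 251)/(128 − 251) = -3400/-123 = 27.64.
p = 28 reproduces all three channels after rounding.

28%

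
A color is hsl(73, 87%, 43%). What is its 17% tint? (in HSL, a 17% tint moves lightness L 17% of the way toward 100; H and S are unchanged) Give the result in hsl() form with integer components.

hsl(73, 87%, 53%)

L moves 17% from 43 toward 100: 43 + 9.69 = 52.69 → 53.
H and S are unchanged.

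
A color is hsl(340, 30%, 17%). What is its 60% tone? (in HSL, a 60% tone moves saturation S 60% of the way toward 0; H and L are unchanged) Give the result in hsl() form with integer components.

S moves 60% from 30 toward 0: 30 − 18 = 12 → 12.
H and L are unchanged.

hsl(340, 12%, 17%)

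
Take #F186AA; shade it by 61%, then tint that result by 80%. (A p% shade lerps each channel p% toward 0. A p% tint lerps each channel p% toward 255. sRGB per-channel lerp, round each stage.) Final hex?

#DFD6D9

#F186AA is rgb(241, 134, 170).
A 61% shade moves each channel 61% toward 0:
  R: 241 + 0.61×(0−241) = 241 − 147.01 = 93.99 → 94
  G: 134 + 0.61×(0−134) = 134 − 81.74 = 52.26 → 52
  B: 170 + 0.61×(0−170) = 170 − 103.7 = 66.3 → 66
After the shade: rgb(94, 52, 66) = #5E3442.
Per channel, c → c + 0.8(255 − c):
  R: 94 + 0.8×(255−94) = 94 + 128.8 = 222.8 → 223
  G: 52 + 162.4 = 214.4 → 214
  B: 66 + 0.8×(255−66) = 66 + 151.2 = 217.2 → 217
rgb(223, 214, 217) = #DFD6D9.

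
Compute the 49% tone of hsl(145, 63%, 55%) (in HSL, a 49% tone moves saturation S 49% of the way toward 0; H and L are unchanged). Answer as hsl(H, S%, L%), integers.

S moves 49% from 63 toward 0: 63 − 30.87 = 32.13 → 32.
H and L are unchanged.

hsl(145, 32%, 55%)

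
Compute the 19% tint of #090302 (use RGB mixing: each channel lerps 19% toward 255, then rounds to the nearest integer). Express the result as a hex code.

#090302 is rgb(9, 3, 2).
Per channel, c → c + 0.19(255 − c):
  R: 9 + 0.19×(255−9) = 9 + 46.74 = 55.74 → 56
  G: 3 + 47.88 = 50.88 → 51
  B: 2 + 48.07 = 50.07 → 50
rgb(56, 51, 50) = #383332.

#383332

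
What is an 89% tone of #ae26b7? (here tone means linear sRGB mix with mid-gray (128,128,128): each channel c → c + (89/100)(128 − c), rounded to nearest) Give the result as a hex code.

#857686

#ae26b7 is rgb(174, 38, 183).
Per channel, c → c + 0.89(128 − c):
  R: 174 − 40.94 = 133.06 → 133
  G: 38 + 0.89×(128−38) = 38 + 80.1 = 118.1 → 118
  B: 183 − 48.95 = 134.05 → 134
rgb(133, 118, 134) = #857686.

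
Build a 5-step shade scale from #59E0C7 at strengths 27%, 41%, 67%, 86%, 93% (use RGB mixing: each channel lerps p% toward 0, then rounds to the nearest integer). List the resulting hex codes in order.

#41A491, #358475, #1D4A42, #0C1F1C, #06100E

#59E0C7 is rgb(89, 224, 199).
27%: (89 − 24.03 = 64.97→65, 224 − 60.48 = 163.52→164, 199 − 53.73 = 145.27→145) → #41A491
41%: (89 − 36.49 = 52.51→53, 224 − 91.84 = 132.16→132, 199 − 81.59 = 117.41→117) → #358475
67%: (89 − 59.63 = 29.37→29, 224 − 150.08 = 73.92→74, 199 − 133.33 = 65.67→66) → #1D4A42
86%: (89 − 76.54 = 12.46→12, 224 − 192.64 = 31.36→31, 199 − 171.14 = 27.86→28) → #0C1F1C
93%: (89 − 82.77 = 6.23→6, 224 − 208.32 = 15.68→16, 199 − 185.07 = 13.93→14) → #06100E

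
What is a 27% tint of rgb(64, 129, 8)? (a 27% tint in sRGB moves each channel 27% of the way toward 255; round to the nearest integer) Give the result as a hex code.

#74A34B

Per channel, c → c + 0.27(255 − c):
  R: 64 + 51.57 = 115.57 → 116
  G: 129 + 34.02 = 163.02 → 163
  B: 8 + 66.69 = 74.69 → 75
rgb(116, 163, 75) = #74A34B.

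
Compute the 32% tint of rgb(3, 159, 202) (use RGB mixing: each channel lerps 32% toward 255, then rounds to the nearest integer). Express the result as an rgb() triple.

Per channel, c → c + 0.32(255 − c):
  R: 3 + 0.32×(255−3) = 3 + 80.64 = 83.64 → 84
  G: 159 + 30.72 = 189.72 → 190
  B: 202 + 0.32×(255−202) = 202 + 16.96 = 218.96 → 219

rgb(84, 190, 219)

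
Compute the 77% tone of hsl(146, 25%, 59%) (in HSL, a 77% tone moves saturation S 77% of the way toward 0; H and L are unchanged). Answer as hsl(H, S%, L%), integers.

S moves 77% from 25 toward 0: 25 − 19.25 = 5.75 → 6.
H and L are unchanged.

hsl(146, 6%, 59%)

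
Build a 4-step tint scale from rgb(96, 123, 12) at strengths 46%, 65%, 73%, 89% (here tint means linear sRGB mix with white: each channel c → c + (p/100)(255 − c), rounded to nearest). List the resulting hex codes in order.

#A9B87C, #C7D1AA, #D4DBBD, #EEF0E4

46%: (96 + 73.14 = 169.14→169, 123 + 60.72 = 183.72→184, 12 + 111.78 = 123.78→124) → #A9B87C
65%: (96 + 103.35 = 199.35→199, 123 + 85.8 = 208.8→209, 12 + 157.95 = 169.95→170) → #C7D1AA
73%: (96 + 116.07 = 212.07→212, 123 + 96.36 = 219.36→219, 12 + 177.39 = 189.39→189) → #D4DBBD
89%: (96 + 141.51 = 237.51→238, 123 + 117.48 = 240.48→240, 12 + 216.27 = 228.27→228) → #EEF0E4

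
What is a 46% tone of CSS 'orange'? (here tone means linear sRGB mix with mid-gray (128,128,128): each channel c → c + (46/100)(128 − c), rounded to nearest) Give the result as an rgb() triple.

CSS orange is rgb(255, 165, 0).
Lerp each channel 46% toward 128:
  R: 255 + 0.46×(128−255) = 255 − 58.42 = 196.58 → 197
  G: 165 + 0.46×(128−165) = 165 − 17.02 = 147.98 → 148
  B: 0 + 58.88 = 58.88 → 59

rgb(197, 148, 59)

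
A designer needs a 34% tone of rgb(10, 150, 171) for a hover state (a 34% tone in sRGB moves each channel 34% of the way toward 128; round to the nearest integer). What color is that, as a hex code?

#328F9C

Per channel, c → c + 0.34(128 − c):
  R: 10 + 0.34×(128−10) = 10 + 40.12 = 50.12 → 50
  G: 150 + 0.34×(128−150) = 150 − 7.48 = 142.52 → 143
  B: 171 + 0.34×(128−171) = 171 − 14.62 = 156.38 → 156
rgb(50, 143, 156) = #328F9C.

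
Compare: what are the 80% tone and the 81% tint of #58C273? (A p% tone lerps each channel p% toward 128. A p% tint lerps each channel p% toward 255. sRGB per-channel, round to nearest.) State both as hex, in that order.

#788D7D, #DFF3E4

#58C273 is rgb(88, 194, 115).
80% tone:
  R: 88 + 0.8×(128−88) = 88 + 32 = 120 → 120
  G: 194 + 0.8×(128−194) = 194 − 52.8 = 141.2 → 141
  B: 115 + 10.4 = 125.4 → 125
  → #788D7D
81% tint:
  R: 88 + 0.81×(255−88) = 88 + 135.27 = 223.27 → 223
  G: 194 + 49.41 = 243.41 → 243
  B: 115 + 113.4 = 228.4 → 228
  → #DFF3E4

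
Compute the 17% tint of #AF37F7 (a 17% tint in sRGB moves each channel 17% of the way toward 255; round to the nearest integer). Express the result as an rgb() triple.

rgb(189, 89, 248)

#AF37F7 is rgb(175, 55, 247).
Lerp each channel 17% toward 255:
  R: 175 + 0.17×(255−175) = 175 + 13.6 = 188.6 → 189
  G: 55 + 0.17×(255−55) = 55 + 34 = 89 → 89
  B: 247 + 0.17×(255−247) = 247 + 1.36 = 248.36 → 248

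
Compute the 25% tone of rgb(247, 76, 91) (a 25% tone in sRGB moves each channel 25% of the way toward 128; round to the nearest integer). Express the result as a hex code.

#D95964

A 25% tone moves each channel 25% toward 128:
  R: 247 + 0.25×(128−247) = 247 − 29.75 = 217.25 → 217
  G: 76 + 13 = 89 → 89
  B: 91 + 0.25×(128−91) = 91 + 9.25 = 100.25 → 100
rgb(217, 89, 100) = #D95964.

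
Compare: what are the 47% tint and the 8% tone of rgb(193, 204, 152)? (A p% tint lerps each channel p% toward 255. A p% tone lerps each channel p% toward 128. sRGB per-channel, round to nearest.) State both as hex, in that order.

#DEE4C8, #BCC696

47% tint:
  R: 193 + 0.47×(255−193) = 193 + 29.14 = 222.14 → 222
  G: 204 + 0.47×(255−204) = 204 + 23.97 = 227.97 → 228
  B: 152 + 0.47×(255−152) = 152 + 48.41 = 200.41 → 200
  → #DEE4C8
8% tone:
  R: 193 + 0.08×(128−193) = 193 − 5.2 = 187.8 → 188
  G: 204 − 6.08 = 197.92 → 198
  B: 152 − 1.92 = 150.08 → 150
  → #BCC696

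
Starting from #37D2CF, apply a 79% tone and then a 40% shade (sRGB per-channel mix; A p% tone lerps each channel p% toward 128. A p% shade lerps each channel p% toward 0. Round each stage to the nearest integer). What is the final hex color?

#445757

#37D2CF is rgb(55, 210, 207).
A 79% tone moves each channel 79% toward 128:
  R: 55 + 0.79×(128−55) = 55 + 57.67 = 112.67 → 113
  G: 210 − 64.78 = 145.22 → 145
  B: 207 + 0.79×(128−207) = 207 − 62.41 = 144.59 → 145
After the tone: rgb(113, 145, 145) = #719191.
Lerp each channel 40% toward 0:
  R: 113 − 45.2 = 67.8 → 68
  G: 145 − 58 = 87 → 87
  B: 145 − 58 = 87 → 87
rgb(68, 87, 87) = #445757.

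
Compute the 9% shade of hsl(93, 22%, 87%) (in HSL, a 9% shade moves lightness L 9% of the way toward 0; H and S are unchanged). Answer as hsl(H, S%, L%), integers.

L moves 9% from 87 toward 0: 87 − 7.83 = 79.17 → 79.
H and S are unchanged.

hsl(93, 22%, 79%)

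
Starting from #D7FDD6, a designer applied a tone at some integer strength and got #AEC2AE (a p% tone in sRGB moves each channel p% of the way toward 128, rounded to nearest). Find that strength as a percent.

#D7FDD6 is rgb(215, 253, 214); #AEC2AE is rgb(174, 194, 174).
On the G channel (widest range): 194 ≈ 253 + (p/100)(128 − 253), so p ≈ 100×(194 − 253)/(128 − 253) = -5900/-125 = 47.20.
p = 47 reproduces all three channels after rounding.

47%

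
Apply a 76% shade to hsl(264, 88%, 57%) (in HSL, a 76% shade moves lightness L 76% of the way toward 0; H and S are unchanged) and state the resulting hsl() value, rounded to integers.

hsl(264, 88%, 14%)

L moves 76% from 57 toward 0: 57 − 43.32 = 13.68 → 14.
H and S are unchanged.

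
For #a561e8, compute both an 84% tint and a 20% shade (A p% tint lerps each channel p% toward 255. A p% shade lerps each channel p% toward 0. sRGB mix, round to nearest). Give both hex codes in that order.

#f1e6fb, #844eba

#a561e8 is rgb(165, 97, 232).
84% tint:
  R: 165 + 75.6 = 240.6 → 241
  G: 97 + 0.84×(255−97) = 97 + 132.72 = 229.72 → 230
  B: 232 + 19.32 = 251.32 → 251
  → #f1e6fb
20% shade:
  R: 165 − 33 = 132 → 132
  G: 97 + 0.2×(0−97) = 97 − 19.4 = 77.6 → 78
  B: 232 + 0.2×(0−232) = 232 − 46.4 = 185.6 → 186
  → #844eba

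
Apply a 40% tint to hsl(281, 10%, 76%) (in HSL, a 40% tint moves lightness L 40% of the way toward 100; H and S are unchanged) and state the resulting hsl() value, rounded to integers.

L moves 40% from 76 toward 100: 76 + 9.6 = 85.6 → 86.
H and S are unchanged.

hsl(281, 10%, 86%)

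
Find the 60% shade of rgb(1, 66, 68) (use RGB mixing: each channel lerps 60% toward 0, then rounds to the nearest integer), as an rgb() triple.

Per channel, c → c + 0.6(0 − c):
  R: 1 + 0.6×(0−1) = 1 − 0.6 = 0.4 → 0
  G: 66 + 0.6×(0−66) = 66 − 39.6 = 26.4 → 26
  B: 68 + 0.6×(0−68) = 68 − 40.8 = 27.2 → 27

rgb(0, 26, 27)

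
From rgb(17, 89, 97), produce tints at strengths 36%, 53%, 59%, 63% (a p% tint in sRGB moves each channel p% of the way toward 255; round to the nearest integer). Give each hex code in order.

36%: (17 + 85.68 = 102.68→103, 89 + 59.76 = 148.76→149, 97 + 56.88 = 153.88→154) → #67959a
53%: (17 + 126.14 = 143.14→143, 89 + 87.98 = 176.98→177, 97 + 83.74 = 180.74→181) → #8fb1b5
59%: (17 + 140.42 = 157.42→157, 89 + 97.94 = 186.94→187, 97 + 93.22 = 190.22→190) → #9dbbbe
63%: (17 + 149.94 = 166.94→167, 89 + 104.58 = 193.58→194, 97 + 99.54 = 196.54→197) → #a7c2c5

#67959a, #8fb1b5, #9dbbbe, #a7c2c5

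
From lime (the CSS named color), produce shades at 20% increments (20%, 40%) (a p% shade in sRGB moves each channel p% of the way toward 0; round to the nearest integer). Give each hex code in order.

CSS lime is rgb(0, 255, 0).
20%: (0→0, 255 − 51 = 204→204, 0→0) → #00CC00
40%: (0→0, 255 − 102 = 153→153, 0→0) → #009900

#00CC00, #009900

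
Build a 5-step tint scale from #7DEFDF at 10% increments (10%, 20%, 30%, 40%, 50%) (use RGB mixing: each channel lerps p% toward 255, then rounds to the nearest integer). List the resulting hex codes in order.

#7DEFDF is rgb(125, 239, 223).
10%: (125 + 13 = 138→138, 239 + 1.6 = 240.6→241, 223 + 3.2 = 226.2→226) → #8AF1E2
20%: (125 + 26 = 151→151, 239 + 3.2 = 242.2→242, 223 + 6.4 = 229.4→229) → #97F2E5
30%: (125 + 39 = 164→164, 239 + 4.8 = 243.8→244, 223 + 9.6 = 232.6→233) → #A4F4E9
40%: (125 + 52 = 177→177, 239 + 6.4 = 245.4→245, 223 + 12.8 = 235.8→236) → #B1F5EC
50%: (125 + 65 = 190→190, 239 + 8 = 247→247, 223 + 16 = 239→239) → #BEF7EF

#8AF1E2, #97F2E5, #A4F4E9, #B1F5EC, #BEF7EF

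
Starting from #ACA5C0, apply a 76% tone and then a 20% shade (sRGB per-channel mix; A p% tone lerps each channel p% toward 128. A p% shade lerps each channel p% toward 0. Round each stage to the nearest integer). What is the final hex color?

#6F6E72

#ACA5C0 is rgb(172, 165, 192).
Per channel, c → c + 0.76(128 − c):
  R: 172 − 33.44 = 138.56 → 139
  G: 165 + 0.76×(128−165) = 165 − 28.12 = 136.88 → 137
  B: 192 + 0.76×(128−192) = 192 − 48.64 = 143.36 → 143
After the tone: rgb(139, 137, 143) = #8B898F.
Lerp each channel 20% toward 0:
  R: 139 + 0.2×(0−139) = 139 − 27.8 = 111.2 → 111
  G: 137 − 27.4 = 109.6 → 110
  B: 143 − 28.6 = 114.4 → 114
rgb(111, 110, 114) = #6F6E72.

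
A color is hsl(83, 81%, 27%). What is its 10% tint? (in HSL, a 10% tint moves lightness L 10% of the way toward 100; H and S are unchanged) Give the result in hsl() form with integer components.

L moves 10% from 27 toward 100: 27 + 7.3 = 34.3 → 34.
H and S are unchanged.

hsl(83, 81%, 34%)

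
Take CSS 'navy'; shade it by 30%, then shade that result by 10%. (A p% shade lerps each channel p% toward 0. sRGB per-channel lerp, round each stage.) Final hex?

CSS navy is rgb(0, 0, 128).
Per channel, c → c + 0.3(0 − c):
  R: 0 + 0.3×(0−0) = 0 + 0 = 0 → 0
  G: 0 + 0 = 0 → 0
  B: 128 − 38.4 = 89.6 → 90
After the shade: rgb(0, 0, 90) = #00005a.
A 10% shade moves each channel 10% toward 0:
  R: 0 + 0.1×(0−0) = 0 + 0 = 0 → 0
  G: 0 + 0.1×(0−0) = 0 + 0 = 0 → 0
  B: 90 − 9 = 81 → 81
rgb(0, 0, 81) = #000051.

#000051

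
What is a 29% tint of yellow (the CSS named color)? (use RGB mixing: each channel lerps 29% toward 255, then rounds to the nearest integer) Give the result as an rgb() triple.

rgb(255, 255, 74)

CSS yellow is rgb(255, 255, 0).
Per channel, c → c + 0.29(255 − c):
  R: 255 + 0 = 255 → 255
  G: 255 + 0.29×(255−255) = 255 + 0 = 255 → 255
  B: 0 + 0.29×(255−0) = 0 + 73.95 = 73.95 → 74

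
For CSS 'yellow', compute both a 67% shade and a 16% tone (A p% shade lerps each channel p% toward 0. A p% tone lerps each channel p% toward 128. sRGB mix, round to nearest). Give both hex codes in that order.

CSS yellow is rgb(255, 255, 0).
67% shade:
  R: 255 + 0.67×(0−255) = 255 − 170.85 = 84.15 → 84
  G: 255 + 0.67×(0−255) = 255 − 170.85 = 84.15 → 84
  B: 0 + 0.67×(0−0) = 0 + 0 = 0 → 0
  → #545400
16% tone:
  R: 255 + 0.16×(128−255) = 255 − 20.32 = 234.68 → 235
  G: 255 − 20.32 = 234.68 → 235
  B: 0 + 0.16×(128−0) = 0 + 20.48 = 20.48 → 20
  → #EBEB14

#545400, #EBEB14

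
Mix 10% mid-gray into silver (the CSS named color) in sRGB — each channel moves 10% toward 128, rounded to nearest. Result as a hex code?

#bababa

CSS silver is rgb(192, 192, 192).
Per channel, c → c + 0.1(128 − c):
  R: 192 − 6.4 = 185.6 → 186
  G: 192 − 6.4 = 185.6 → 186
  B: 192 + 0.1×(128−192) = 192 − 6.4 = 185.6 → 186
rgb(186, 186, 186) = #bababa.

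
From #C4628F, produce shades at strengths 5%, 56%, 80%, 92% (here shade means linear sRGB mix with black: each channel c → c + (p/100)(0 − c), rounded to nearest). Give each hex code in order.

#C4628F is rgb(196, 98, 143).
5%: (196 − 9.8 = 186.2→186, 98 − 4.9 = 93.1→93, 143 − 7.15 = 135.85→136) → #BA5D88
56%: (196 − 109.76 = 86.24→86, 98 − 54.88 = 43.12→43, 143 − 80.08 = 62.92→63) → #562B3F
80%: (196 − 156.8 = 39.2→39, 98 − 78.4 = 19.6→20, 143 − 114.4 = 28.6→29) → #27141D
92%: (196 − 180.32 = 15.68→16, 98 − 90.16 = 7.84→8, 143 − 131.56 = 11.44→11) → #10080B

#BA5D88, #562B3F, #27141D, #10080B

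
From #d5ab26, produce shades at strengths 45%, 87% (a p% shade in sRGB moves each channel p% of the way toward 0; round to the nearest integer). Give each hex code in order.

#755e15, #1c1605

#d5ab26 is rgb(213, 171, 38).
45%: (213 − 95.85 = 117.15→117, 171 − 76.95 = 94.05→94, 38 − 17.1 = 20.9→21) → #755e15
87%: (213 − 185.31 = 27.69→28, 171 − 148.77 = 22.23→22, 38 − 33.06 = 4.94→5) → #1c1605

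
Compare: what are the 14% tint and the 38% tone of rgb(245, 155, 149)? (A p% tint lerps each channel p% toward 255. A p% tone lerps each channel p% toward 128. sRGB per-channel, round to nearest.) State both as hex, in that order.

#F6A9A4, #C9918D

14% tint:
  R: 245 + 0.14×(255−245) = 245 + 1.4 = 246.4 → 246
  G: 155 + 14 = 169 → 169
  B: 149 + 0.14×(255−149) = 149 + 14.84 = 163.84 → 164
  → #F6A9A4
38% tone:
  R: 245 − 44.46 = 200.54 → 201
  G: 155 − 10.26 = 144.74 → 145
  B: 149 + 0.38×(128−149) = 149 − 7.98 = 141.02 → 141
  → #C9918D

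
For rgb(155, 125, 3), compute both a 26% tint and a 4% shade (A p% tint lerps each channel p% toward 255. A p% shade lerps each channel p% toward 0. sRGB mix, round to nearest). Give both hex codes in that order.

26% tint:
  R: 155 + 0.26×(255−155) = 155 + 26 = 181 → 181
  G: 125 + 33.8 = 158.8 → 159
  B: 3 + 0.26×(255−3) = 3 + 65.52 = 68.52 → 69
  → #B59F45
4% shade:
  R: 155 + 0.04×(0−155) = 155 − 6.2 = 148.8 → 149
  G: 125 + 0.04×(0−125) = 125 − 5 = 120 → 120
  B: 3 − 0.12 = 2.88 → 3
  → #957803

#B59F45, #957803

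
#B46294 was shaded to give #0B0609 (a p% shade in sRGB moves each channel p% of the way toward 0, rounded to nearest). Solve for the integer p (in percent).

94%

#B46294 is rgb(180, 98, 148); #0B0609 is rgb(11, 6, 9).
On the R channel (widest range): 11 ≈ 180 + (p/100)(0 − 180), so p ≈ 100×(11 − 180)/(0 − 180) = -16900/-180 = 93.89.
p = 94 reproduces all three channels after rounding.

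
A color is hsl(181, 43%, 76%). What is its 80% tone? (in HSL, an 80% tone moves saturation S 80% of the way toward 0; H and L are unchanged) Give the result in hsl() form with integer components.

S moves 80% from 43 toward 0: 43 − 34.4 = 8.6 → 9.
H and L are unchanged.

hsl(181, 9%, 76%)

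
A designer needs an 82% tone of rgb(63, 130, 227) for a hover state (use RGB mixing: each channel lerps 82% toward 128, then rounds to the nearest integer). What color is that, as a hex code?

An 82% tone moves each channel 82% toward 128:
  R: 63 + 0.82×(128−63) = 63 + 53.3 = 116.3 → 116
  G: 130 + 0.82×(128−130) = 130 − 1.64 = 128.36 → 128
  B: 227 + 0.82×(128−227) = 227 − 81.18 = 145.82 → 146
rgb(116, 128, 146) = #748092.

#748092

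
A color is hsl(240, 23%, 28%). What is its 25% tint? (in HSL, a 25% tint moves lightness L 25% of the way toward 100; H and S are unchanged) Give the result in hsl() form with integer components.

L moves 25% from 28 toward 100: 28 + 18 = 46 → 46.
H and S are unchanged.

hsl(240, 23%, 46%)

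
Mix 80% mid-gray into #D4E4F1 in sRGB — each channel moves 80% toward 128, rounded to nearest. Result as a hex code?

#919497

#D4E4F1 is rgb(212, 228, 241).
An 80% tone moves each channel 80% toward 128:
  R: 212 + 0.8×(128−212) = 212 − 67.2 = 144.8 → 145
  G: 228 + 0.8×(128−228) = 228 − 80 = 148 → 148
  B: 241 + 0.8×(128−241) = 241 − 90.4 = 150.6 → 151
rgb(145, 148, 151) = #919497.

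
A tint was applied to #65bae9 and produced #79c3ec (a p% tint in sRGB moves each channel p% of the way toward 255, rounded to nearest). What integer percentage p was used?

13%

#65bae9 is rgb(101, 186, 233); #79c3ec is rgb(121, 195, 236).
On the R channel (widest range): 121 ≈ 101 + (p/100)(255 − 101), so p ≈ 100×(121 − 101)/(255 − 101) = 2000/154 = 12.99.
p = 13 reproduces all three channels after rounding.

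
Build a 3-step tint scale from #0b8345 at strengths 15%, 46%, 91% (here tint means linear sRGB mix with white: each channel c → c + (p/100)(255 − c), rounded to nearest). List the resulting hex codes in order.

#309661, #7bbc9b, #e9f4ee

#0b8345 is rgb(11, 131, 69).
15%: (11 + 36.6 = 47.6→48, 131 + 18.6 = 149.6→150, 69 + 27.9 = 96.9→97) → #309661
46%: (11 + 112.24 = 123.24→123, 131 + 57.04 = 188.04→188, 69 + 85.56 = 154.56→155) → #7bbc9b
91%: (11 + 222.04 = 233.04→233, 131 + 112.84 = 243.84→244, 69 + 169.26 = 238.26→238) → #e9f4ee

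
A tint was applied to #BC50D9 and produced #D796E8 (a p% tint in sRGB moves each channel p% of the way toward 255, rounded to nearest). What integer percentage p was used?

#BC50D9 is rgb(188, 80, 217); #D796E8 is rgb(215, 150, 232).
On the G channel (widest range): 150 ≈ 80 + (p/100)(255 − 80), so p ≈ 100×(150 − 80)/(255 − 80) = 7000/175 = 40.00.
p = 40 reproduces all three channels after rounding.

40%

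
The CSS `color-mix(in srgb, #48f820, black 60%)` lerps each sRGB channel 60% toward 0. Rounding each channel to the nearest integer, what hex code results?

#48f820 is rgb(72, 248, 32).
Per channel, c → c + 0.6(0 − c):
  R: 72 − 43.2 = 28.8 → 29
  G: 248 + 0.6×(0−248) = 248 − 148.8 = 99.2 → 99
  B: 32 − 19.2 = 12.8 → 13
rgb(29, 99, 13) = #1d630d.

#1d630d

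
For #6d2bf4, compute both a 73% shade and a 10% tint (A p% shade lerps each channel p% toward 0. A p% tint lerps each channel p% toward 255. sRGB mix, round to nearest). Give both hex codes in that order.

#1d0c42, #7c40f5

#6d2bf4 is rgb(109, 43, 244).
73% shade:
  R: 109 − 79.57 = 29.43 → 29
  G: 43 + 0.73×(0−43) = 43 − 31.39 = 11.61 → 12
  B: 244 + 0.73×(0−244) = 244 − 178.12 = 65.88 → 66
  → #1d0c42
10% tint:
  R: 109 + 0.1×(255−109) = 109 + 14.6 = 123.6 → 124
  G: 43 + 0.1×(255−43) = 43 + 21.2 = 64.2 → 64
  B: 244 + 0.1×(255−244) = 244 + 1.1 = 245.1 → 245
  → #7c40f5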